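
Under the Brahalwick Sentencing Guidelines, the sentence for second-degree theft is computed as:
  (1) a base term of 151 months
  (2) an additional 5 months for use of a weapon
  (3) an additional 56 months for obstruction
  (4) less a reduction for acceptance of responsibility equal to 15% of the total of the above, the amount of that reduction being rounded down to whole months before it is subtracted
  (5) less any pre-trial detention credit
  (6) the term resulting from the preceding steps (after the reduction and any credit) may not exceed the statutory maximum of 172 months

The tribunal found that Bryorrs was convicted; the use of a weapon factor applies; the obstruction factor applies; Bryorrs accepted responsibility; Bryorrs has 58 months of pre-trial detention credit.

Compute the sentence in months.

123 months

Use of a weapon enhancement: +5 months
Obstruction enhancement: +56 months
Adjusted term: 151 months + 5 months + 56 months = 212 months
Acceptance of responsibility reduction: 15% of 212 months = 31 months (rounded down)
After reduction: 212 − 31 = 181 months
Less pre-trial detention credit: 181 months − 58 months = 123 months
Cap at 172 months: 123 months is within the cap, no reduction.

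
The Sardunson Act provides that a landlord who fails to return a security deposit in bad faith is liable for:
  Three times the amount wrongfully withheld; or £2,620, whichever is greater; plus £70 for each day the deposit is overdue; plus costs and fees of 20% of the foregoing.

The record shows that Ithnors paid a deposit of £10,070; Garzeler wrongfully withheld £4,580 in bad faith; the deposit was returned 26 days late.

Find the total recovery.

£18,672

Trebled: 3 × £4,580 = £13,740
Minimum £2,620: £13,740 meets the minimum, no increase.
Late-return penalty: 26 × £70 = £1,820
Damages plus late penalty: £13,740 + £1,820 = £15,560
Costs and fees: 20% of £15,560 = £3,112
Total recovery: £15,560 + £3,112 = £18,672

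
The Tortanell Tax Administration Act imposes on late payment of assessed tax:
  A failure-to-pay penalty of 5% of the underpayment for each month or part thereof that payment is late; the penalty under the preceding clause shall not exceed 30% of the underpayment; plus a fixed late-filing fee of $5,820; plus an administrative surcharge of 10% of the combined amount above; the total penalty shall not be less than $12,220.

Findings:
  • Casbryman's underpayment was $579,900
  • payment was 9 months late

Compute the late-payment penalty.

Accrued rate: 5% × 9 = 45%, capped at 30% → 30%
Failure-to-pay penalty: 30% of $579,900 = $173,970
Penalty before surcharge: $173,970 + $5,820 = $179,790
Administrative surcharge: 10% of $179,790 = $17,979
Total penalty: $179,790 + $17,979 = $197,769
Minimum $12,220: $197,769 meets the minimum, no increase.

Penalty: $197,769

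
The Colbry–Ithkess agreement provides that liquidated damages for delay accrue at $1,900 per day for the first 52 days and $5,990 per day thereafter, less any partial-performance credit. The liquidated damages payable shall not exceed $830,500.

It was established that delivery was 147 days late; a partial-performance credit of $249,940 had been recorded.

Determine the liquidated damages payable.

$417,910

First 52 days: 52 × $1,900 = $98,800
Remaining days: (147 − 52) × $5,990 = $569,050
Accrued per-day damages: $98,800 + $569,050 = $667,850
Less partial-performance credit: $667,850 − $249,940 = $417,910
Cap at $830,500: $417,910 is within the cap, no reduction.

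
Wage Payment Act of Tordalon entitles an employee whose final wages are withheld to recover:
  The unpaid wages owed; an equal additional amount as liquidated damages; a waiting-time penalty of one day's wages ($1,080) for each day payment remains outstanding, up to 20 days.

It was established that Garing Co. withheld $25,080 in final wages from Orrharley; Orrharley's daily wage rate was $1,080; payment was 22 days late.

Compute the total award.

$71,760

Liquidated damages (equal amount): $25,080
Penalty days: min(22, 20) = 20
Waiting-time penalty: 20 × $1,080 = $21,600
Total award: $25,080 + $25,080 + $21,600 = $71,760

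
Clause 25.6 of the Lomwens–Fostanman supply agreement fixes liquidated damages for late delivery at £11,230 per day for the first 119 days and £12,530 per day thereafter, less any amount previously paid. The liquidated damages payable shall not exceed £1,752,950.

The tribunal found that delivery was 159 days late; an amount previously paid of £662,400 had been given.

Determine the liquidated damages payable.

First 119 days: 119 × £11,230 = £1,336,370
Remaining days: (159 − 119) × £12,530 = £501,200
Accrued per-day damages: £1,336,370 + £501,200 = £1,837,570
Less amount previously paid: £1,837,570 − £662,400 = £1,175,170
Cap at £1,752,950: £1,175,170 is within the cap, no reduction.

£1,175,170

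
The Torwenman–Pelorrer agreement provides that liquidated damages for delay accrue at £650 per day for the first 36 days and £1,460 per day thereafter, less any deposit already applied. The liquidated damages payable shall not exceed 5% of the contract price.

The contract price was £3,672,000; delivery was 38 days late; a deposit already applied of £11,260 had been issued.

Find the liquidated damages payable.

£15,060

First 36 days: 36 × £650 = £23,400
Remaining days: (38 − 36) × £1,460 = £2,920
Accrued per-day damages: £23,400 + £2,920 = £26,320
Less deposit already applied: £26,320 − £11,260 = £15,060
Cap: 5% of £3,672,000 = £183,600
Cap at £183,600: £15,060 is within the cap, no reduction.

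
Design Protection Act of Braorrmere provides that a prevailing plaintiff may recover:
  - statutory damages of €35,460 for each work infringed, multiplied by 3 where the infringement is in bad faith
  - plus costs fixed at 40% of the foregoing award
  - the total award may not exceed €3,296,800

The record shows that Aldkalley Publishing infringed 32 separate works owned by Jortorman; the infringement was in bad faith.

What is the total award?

€3,296,800

Statutory damages: 32 × €35,460 = €1,134,720
Trebled: 3 × €1,134,720 = €3,404,160
Costs: 40% of €3,404,160 = €1,361,664
Award plus costs: €3,404,160 + €1,361,664 = €4,765,824
Cap at €3,296,800: €4,765,824 exceeds the cap → €3,296,800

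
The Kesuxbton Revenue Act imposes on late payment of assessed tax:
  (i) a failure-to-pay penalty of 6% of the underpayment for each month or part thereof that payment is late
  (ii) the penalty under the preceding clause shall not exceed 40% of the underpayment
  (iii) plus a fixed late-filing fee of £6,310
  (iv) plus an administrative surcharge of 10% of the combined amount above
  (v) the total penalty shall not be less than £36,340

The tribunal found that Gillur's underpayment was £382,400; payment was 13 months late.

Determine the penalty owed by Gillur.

£175,197

Accrued rate: 6% × 13 = 78%, capped at 40% → 40%
Failure-to-pay penalty: 40% of £382,400 = £152,960
Penalty before surcharge: £152,960 + £6,310 = £159,270
Administrative surcharge: 10% of £159,270 = £15,927
Total penalty: £159,270 + £15,927 = £175,197
Minimum £36,340: £175,197 meets the minimum, no increase.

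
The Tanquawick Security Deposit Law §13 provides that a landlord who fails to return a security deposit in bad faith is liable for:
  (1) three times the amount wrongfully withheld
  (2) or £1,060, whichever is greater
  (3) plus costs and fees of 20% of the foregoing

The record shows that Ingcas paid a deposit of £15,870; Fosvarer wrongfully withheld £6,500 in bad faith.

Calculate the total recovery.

Trebled: 3 × £6,500 = £19,500
Minimum £1,060: £19,500 meets the minimum, no increase.
Costs and fees: 20% of £19,500 = £3,900
Total recovery: £19,500 + £3,900 = £23,400

£23,400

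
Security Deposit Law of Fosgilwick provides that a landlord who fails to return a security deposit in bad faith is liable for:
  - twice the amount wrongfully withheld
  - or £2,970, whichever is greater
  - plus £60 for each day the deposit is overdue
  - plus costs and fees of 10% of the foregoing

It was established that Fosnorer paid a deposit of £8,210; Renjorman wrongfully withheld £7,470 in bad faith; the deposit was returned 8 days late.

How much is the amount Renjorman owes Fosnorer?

Doubled: 2 × £7,470 = £14,940
Minimum £2,970: £14,940 meets the minimum, no increase.
Late-return penalty: 8 × £60 = £480
Damages plus late penalty: £14,940 + £480 = £15,420
Costs and fees: 10% of £15,420 = £1,542
Total recovery: £15,420 + £1,542 = £16,962

£16,962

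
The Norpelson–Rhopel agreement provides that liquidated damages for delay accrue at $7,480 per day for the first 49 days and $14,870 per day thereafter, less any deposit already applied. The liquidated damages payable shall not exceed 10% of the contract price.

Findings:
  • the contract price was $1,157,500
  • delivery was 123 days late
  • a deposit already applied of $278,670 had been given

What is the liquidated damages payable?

$115,750

First 49 days: 49 × $7,480 = $366,520
Remaining days: (123 − 49) × $14,870 = $1,100,380
Accrued per-day damages: $366,520 + $1,100,380 = $1,466,900
Less deposit already applied: $1,466,900 − $278,670 = $1,188,230
Cap: 10% of $1,157,500 = $115,750
Cap at $115,750: $1,188,230 exceeds the cap → $115,750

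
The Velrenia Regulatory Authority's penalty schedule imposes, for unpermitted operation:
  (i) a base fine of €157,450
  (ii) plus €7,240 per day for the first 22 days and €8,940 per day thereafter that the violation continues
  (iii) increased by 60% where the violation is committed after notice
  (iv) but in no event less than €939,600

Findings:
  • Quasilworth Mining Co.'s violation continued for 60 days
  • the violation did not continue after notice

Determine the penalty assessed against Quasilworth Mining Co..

€939,600

First 22 days: 22 × €7,240 = €159,280
Remaining days: (60 − 22) × €8,940 = €339,720
Per-day component: €159,280 + €339,720 = €499,000
Base plus per-day: €157,450 + €499,000 = €656,450
The violation did not continue after notice: no 60% increase.
Minimum €939,600: €656,450 is below the minimum → €939,600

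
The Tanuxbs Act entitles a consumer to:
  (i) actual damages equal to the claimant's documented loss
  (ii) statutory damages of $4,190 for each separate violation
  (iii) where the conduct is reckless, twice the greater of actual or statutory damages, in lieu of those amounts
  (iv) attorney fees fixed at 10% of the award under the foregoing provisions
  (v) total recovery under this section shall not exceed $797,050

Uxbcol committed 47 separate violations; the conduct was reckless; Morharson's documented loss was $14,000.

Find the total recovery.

Statutory damages: 47 × $4,190 = $196,930
Greater of actual damages ($14,000) or statutory damages ($196,930): $196,930
Doubled: 2 × $196,930 = $393,860
Attorney fees: 10% of $393,860 = $39,386
Total before cap: $393,860 + $39,386 = $433,246
Cap at $797,050: $433,246 is within the cap, no reduction.

$433,246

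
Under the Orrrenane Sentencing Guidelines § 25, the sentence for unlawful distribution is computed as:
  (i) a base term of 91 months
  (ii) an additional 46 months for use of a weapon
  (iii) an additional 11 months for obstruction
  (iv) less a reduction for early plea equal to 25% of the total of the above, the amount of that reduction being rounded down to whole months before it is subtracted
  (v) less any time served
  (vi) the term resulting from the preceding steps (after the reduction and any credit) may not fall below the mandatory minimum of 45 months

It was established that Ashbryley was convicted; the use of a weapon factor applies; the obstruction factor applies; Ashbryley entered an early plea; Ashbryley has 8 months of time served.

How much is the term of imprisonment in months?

103 months

Use of a weapon enhancement: +46 months
Obstruction enhancement: +11 months
Adjusted term: 91 months + 46 months + 11 months = 148 months
Early plea reduction: 25% of 148 months = 37 months (rounded down)
After reduction: 148 − 37 = 111 months
Less time served: 111 months − 8 months = 103 months
Minimum 45 months: 103 months meets the minimum, no increase.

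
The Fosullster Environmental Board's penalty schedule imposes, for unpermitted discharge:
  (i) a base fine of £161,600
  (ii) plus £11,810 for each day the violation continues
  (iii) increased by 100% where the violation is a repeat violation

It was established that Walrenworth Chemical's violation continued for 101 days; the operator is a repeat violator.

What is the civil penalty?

£2,708,820

Per-day component: 101 × £11,810 = £1,192,810
Base plus per-day: £161,600 + £1,192,810 = £1,354,410
Enhancement: 100% of £1,354,410 = £1,354,410
Enhanced fine: £1,354,410 + £1,354,410 = £2,708,820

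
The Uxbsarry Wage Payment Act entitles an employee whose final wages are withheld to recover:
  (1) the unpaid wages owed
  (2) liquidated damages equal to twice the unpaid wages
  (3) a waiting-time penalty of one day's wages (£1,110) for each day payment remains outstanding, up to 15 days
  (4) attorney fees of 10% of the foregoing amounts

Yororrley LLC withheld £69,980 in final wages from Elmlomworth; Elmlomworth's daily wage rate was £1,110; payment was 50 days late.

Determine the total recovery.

£249,249

Doubled: 2 × £69,980 = £139,960
Penalty days: min(50, 15) = 15
Waiting-time penalty: 15 × £1,110 = £16,650
Subtotal: £69,980 + £139,960 + £16,650 = £226,590
Attorney fees: 10% of £226,590 = £22,659
Total award: £226,590 + £22,659 = £249,249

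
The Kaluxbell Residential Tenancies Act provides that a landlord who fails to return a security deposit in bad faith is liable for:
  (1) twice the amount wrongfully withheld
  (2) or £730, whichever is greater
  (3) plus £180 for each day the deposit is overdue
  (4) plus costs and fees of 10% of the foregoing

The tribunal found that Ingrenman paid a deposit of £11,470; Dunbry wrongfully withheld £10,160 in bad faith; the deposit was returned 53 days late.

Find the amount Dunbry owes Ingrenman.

Doubled: 2 × £10,160 = £20,320
Minimum £730: £20,320 meets the minimum, no increase.
Late-return penalty: 53 × £180 = £9,540
Damages plus late penalty: £20,320 + £9,540 = £29,860
Costs and fees: 10% of £29,860 = £2,986
Total recovery: £29,860 + £2,986 = £32,846

£32,846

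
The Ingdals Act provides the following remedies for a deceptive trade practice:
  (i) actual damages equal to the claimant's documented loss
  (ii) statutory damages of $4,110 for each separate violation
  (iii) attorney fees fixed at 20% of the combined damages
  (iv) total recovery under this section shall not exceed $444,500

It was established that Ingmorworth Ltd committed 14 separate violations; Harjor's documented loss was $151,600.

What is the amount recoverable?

Statutory damages: 14 × $4,110 = $57,540
Combined damages: $151,600 + $57,540 = $209,140
Attorney fees: 20% of $209,140 = $41,828
Total before cap: $209,140 + $41,828 = $250,968
Cap at $444,500: $250,968 is within the cap, no reduction.

$250,968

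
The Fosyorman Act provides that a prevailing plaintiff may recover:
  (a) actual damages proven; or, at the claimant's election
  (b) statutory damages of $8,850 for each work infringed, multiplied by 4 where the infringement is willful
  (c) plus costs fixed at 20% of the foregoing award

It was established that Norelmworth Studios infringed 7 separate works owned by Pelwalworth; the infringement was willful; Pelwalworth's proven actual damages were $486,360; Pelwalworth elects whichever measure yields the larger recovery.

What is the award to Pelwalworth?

$583,632

Statutory damages: 7 × $8,850 = $61,950
Multiplied by 4: 4 × $61,950 = $247,800
Greater of actual damages ($486,360) or enhanced statutory damages ($247,800): $486,360
Costs: 20% of $486,360 = $97,272
Award plus costs: $486,360 + $97,272 = $583,632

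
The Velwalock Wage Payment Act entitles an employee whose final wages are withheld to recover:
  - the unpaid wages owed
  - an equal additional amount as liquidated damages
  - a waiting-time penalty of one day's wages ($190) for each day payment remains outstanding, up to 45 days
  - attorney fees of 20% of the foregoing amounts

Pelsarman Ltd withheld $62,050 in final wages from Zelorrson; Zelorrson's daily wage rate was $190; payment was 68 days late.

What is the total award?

Total award: $159,180

Liquidated damages (equal amount): $62,050
Penalty days: min(68, 45) = 45
Waiting-time penalty: 45 × $190 = $8,550
Subtotal: $62,050 + $62,050 + $8,550 = $132,650
Attorney fees: 20% of $132,650 = $26,530
Total award: $132,650 + $26,530 = $159,180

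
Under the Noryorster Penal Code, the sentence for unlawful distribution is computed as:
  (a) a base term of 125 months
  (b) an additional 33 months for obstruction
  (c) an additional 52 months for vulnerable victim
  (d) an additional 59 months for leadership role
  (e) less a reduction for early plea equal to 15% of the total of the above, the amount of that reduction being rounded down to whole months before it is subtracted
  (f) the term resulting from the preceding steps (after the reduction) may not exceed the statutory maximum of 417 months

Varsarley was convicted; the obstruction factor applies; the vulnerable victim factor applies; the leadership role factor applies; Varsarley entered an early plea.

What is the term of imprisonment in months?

Obstruction enhancement: +33 months
Vulnerable victim enhancement: +52 months
Leadership role enhancement: +59 months
Adjusted term: 125 months + 33 months + 52 months + 59 months = 269 months
Early plea reduction: 15% of 269 months = 40 months (rounded down)
After reduction: 269 − 40 = 229 months
Cap at 417 months: 229 months is within the cap, no reduction.

229 months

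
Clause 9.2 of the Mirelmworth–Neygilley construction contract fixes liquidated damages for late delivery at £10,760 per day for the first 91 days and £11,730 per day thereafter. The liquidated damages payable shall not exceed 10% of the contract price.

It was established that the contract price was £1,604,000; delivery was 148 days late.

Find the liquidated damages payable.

£160,400

First 91 days: 91 × £10,760 = £979,160
Remaining days: (148 − 91) × £11,730 = £668,610
Accrued per-day damages: £979,160 + £668,610 = £1,647,770
Cap: 10% of £1,604,000 = £160,400
Cap at £160,400: £1,647,770 exceeds the cap → £160,400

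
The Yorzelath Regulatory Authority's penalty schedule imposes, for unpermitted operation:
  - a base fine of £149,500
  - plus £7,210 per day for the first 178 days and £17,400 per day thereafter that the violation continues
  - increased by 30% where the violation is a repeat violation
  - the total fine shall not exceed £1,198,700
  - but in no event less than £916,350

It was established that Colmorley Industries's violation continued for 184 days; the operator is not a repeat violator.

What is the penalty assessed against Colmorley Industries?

Civil penalty: £1,198,700

First 178 days: 178 × £7,210 = £1,283,380
Remaining days: (184 − 178) × £17,400 = £104,400
Per-day component: £1,283,380 + £104,400 = £1,387,780
Base plus per-day: £149,500 + £1,387,780 = £1,537,280
The operator is not a repeat violator: no 30% increase.
Cap at £1,198,700: £1,537,280 exceeds the cap → £1,198,700
Minimum £916,350: £1,198,700 meets the minimum, no increase.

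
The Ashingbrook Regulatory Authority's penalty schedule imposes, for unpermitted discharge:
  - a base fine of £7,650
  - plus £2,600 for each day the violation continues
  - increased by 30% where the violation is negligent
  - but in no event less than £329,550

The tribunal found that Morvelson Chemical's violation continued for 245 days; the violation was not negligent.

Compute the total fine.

Per-day component: 245 × £2,600 = £637,000
Base plus per-day: £7,650 + £637,000 = £644,650
The violation was not negligent: no 30% increase.
Minimum £329,550: £644,650 meets the minimum, no increase.

£644,650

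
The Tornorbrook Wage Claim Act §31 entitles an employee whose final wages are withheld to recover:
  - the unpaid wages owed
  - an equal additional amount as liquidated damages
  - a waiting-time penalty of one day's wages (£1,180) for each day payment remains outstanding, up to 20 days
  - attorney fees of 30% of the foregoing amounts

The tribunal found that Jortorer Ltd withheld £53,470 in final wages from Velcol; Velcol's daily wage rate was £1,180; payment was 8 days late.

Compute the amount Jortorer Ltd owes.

£151,294

Liquidated damages (equal amount): £53,470
Penalty days: min(8, 20) = 8
Waiting-time penalty: 8 × £1,180 = £9,440
Subtotal: £53,470 + £53,470 + £9,440 = £116,380
Attorney fees: 30% of £116,380 = £34,914
Total award: £116,380 + £34,914 = £151,294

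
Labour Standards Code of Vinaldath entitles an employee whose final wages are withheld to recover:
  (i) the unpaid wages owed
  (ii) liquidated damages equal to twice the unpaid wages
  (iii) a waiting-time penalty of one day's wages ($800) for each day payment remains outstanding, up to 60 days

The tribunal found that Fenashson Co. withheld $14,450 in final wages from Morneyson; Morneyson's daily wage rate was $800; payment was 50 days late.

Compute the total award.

Total award: $83,350

Doubled: 2 × $14,450 = $28,900
Penalty days: min(50, 60) = 50
Waiting-time penalty: 50 × $800 = $40,000
Total award: $14,450 + $28,900 + $40,000 = $83,350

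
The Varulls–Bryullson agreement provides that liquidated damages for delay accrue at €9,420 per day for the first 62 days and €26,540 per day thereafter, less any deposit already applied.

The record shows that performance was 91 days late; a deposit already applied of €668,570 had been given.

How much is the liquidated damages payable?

€685,130

First 62 days: 62 × €9,420 = €584,040
Remaining days: (91 − 62) × €26,540 = €769,660
Accrued per-day damages: €584,040 + €769,660 = €1,353,700
Less deposit already applied: €1,353,700 − €668,570 = €685,130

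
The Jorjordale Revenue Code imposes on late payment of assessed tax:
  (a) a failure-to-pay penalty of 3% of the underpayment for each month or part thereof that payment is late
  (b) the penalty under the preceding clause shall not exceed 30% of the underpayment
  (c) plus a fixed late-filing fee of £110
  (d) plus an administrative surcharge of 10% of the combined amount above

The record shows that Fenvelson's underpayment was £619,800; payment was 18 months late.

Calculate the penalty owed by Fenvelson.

Accrued rate: 3% × 18 = 54%, capped at 30% → 30%
Failure-to-pay penalty: 30% of £619,800 = £185,940
Penalty before surcharge: £185,940 + £110 = £186,050
Administrative surcharge: 10% of £186,050 = £18,605
Total penalty: £186,050 + £18,605 = £204,655

£204,655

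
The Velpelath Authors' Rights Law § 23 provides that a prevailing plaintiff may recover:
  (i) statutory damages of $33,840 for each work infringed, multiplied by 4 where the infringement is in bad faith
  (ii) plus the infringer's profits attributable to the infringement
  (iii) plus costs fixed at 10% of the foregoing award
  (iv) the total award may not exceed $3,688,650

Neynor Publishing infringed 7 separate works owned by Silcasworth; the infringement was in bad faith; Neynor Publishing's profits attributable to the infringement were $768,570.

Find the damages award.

Statutory damages: 7 × $33,840 = $236,880
Multiplied by 4: 4 × $236,880 = $947,520
Combined award: $947,520 + $768,570 = $1,716,090
Costs: 10% of $1,716,090 = $171,609
Award plus costs: $1,716,090 + $171,609 = $1,887,699
Cap at $3,688,650: $1,887,699 is within the cap, no reduction.

Award: $1,887,699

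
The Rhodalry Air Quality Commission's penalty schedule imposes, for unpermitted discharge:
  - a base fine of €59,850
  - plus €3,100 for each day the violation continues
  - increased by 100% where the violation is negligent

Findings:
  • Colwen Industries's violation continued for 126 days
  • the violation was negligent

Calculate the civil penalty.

€900,900

Per-day component: 126 × €3,100 = €390,600
Base plus per-day: €59,850 + €390,600 = €450,450
Enhancement: 100% of €450,450 = €450,450
Enhanced fine: €450,450 + €450,450 = €900,900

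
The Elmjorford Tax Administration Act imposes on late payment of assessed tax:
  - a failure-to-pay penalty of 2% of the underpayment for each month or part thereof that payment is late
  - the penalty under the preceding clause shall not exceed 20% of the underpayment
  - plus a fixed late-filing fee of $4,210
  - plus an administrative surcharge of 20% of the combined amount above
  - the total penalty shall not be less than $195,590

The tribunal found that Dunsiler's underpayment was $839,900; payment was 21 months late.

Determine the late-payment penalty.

$206,628

Accrued rate: 2% × 21 = 42%, capped at 20% → 20%
Failure-to-pay penalty: 20% of $839,900 = $167,980
Penalty before surcharge: $167,980 + $4,210 = $172,190
Administrative surcharge: 20% of $172,190 = $34,438
Total penalty: $172,190 + $34,438 = $206,628
Minimum $195,590: $206,628 meets the minimum, no increase.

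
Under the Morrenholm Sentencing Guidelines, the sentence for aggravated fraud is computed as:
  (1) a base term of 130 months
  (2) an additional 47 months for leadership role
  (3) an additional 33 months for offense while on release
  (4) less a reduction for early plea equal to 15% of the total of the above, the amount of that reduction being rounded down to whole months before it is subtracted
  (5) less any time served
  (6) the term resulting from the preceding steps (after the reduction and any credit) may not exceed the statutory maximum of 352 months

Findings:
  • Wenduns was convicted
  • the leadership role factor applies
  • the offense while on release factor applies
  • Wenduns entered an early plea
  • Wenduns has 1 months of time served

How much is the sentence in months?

Leadership role enhancement: +47 months
Offense while on release enhancement: +33 months
Adjusted term: 130 months + 47 months + 33 months = 210 months
Early plea reduction: 15% of 210 months = 31 months (rounded down)
After reduction: 210 − 31 = 179 months
Less time served: 179 months − 1 months = 178 months
Cap at 352 months: 178 months is within the cap, no reduction.

178 months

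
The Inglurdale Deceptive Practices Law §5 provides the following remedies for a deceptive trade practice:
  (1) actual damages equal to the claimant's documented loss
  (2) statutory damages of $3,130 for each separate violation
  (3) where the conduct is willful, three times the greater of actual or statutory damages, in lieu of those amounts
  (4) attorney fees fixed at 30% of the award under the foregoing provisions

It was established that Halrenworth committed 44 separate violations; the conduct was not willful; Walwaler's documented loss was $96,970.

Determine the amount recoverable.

$305,097

Statutory damages: 44 × $3,130 = $137,720
Conduct not willful: the in-lieu enhancement does not apply.
Actual plus statutory damages: $96,970 + $137,720 = $234,690
Attorney fees: 30% of $234,690 = $70,407
Total recovery: $234,690 + $70,407 = $305,097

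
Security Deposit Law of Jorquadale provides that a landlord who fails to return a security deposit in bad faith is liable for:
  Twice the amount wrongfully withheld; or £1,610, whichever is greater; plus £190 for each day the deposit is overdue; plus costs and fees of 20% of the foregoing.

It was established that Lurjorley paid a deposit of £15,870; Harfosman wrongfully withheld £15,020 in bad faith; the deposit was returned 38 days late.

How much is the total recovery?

£44,712

Doubled: 2 × £15,020 = £30,040
Minimum £1,610: £30,040 meets the minimum, no increase.
Late-return penalty: 38 × £190 = £7,220
Damages plus late penalty: £30,040 + £7,220 = £37,260
Costs and fees: 20% of £37,260 = £7,452
Total recovery: £37,260 + £7,452 = £44,712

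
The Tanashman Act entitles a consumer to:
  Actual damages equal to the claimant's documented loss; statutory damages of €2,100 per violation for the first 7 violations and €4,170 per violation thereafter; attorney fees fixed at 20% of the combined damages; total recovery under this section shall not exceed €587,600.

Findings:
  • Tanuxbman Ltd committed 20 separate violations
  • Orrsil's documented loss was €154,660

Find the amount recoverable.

Total recovery: €268,284

First 7 violations: 7 × €2,100 = €14,700
Remaining violations: (20 − 7) × €4,170 = €54,210
Statutory damages: €14,700 + €54,210 = €68,910
Combined damages: €154,660 + €68,910 = €223,570
Attorney fees: 20% of €223,570 = €44,714
Total before cap: €223,570 + €44,714 = €268,284
Cap at €587,600: €268,284 is within the cap, no reduction.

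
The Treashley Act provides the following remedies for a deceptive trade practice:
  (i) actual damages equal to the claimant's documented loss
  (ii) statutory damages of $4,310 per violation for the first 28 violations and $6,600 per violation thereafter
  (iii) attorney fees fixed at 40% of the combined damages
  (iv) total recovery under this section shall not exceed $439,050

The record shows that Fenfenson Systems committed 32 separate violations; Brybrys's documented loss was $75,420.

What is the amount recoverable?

First 28 violations: 28 × $4,310 = $120,680
Remaining violations: (32 − 28) × $6,600 = $26,400
Statutory damages: $120,680 + $26,400 = $147,080
Combined damages: $75,420 + $147,080 = $222,500
Attorney fees: 40% of $222,500 = $89,000
Total before cap: $222,500 + $89,000 = $311,500
Cap at $439,050: $311,500 is within the cap, no reduction.

$311,500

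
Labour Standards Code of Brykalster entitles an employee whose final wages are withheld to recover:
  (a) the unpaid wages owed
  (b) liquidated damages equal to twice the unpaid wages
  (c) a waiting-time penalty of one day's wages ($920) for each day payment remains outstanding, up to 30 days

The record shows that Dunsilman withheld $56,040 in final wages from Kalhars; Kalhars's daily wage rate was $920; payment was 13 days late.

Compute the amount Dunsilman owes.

Doubled: 2 × $56,040 = $112,080
Penalty days: min(13, 30) = 13
Waiting-time penalty: 13 × $920 = $11,960
Total award: $56,040 + $112,080 + $11,960 = $180,080

$180,080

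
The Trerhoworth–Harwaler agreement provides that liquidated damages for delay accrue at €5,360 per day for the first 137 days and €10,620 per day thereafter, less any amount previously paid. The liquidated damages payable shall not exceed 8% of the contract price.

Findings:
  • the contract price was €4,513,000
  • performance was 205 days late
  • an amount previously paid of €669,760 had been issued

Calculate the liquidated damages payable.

€361,040

First 137 days: 137 × €5,360 = €734,320
Remaining days: (205 − 137) × €10,620 = €722,160
Accrued per-day damages: €734,320 + €722,160 = €1,456,480
Less amount previously paid: €1,456,480 − €669,760 = €786,720
Cap: 8% of €4,513,000 = €361,040
Cap at €361,040: €786,720 exceeds the cap → €361,040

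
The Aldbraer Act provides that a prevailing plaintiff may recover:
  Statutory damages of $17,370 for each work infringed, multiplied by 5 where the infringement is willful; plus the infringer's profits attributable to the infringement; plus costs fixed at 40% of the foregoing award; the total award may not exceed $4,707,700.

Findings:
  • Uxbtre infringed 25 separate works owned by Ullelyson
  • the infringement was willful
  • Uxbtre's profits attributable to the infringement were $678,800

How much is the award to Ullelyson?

Statutory damages: 25 × $17,370 = $434,250
Multiplied by 5: 5 × $434,250 = $2,171,250
Combined award: $2,171,250 + $678,800 = $2,850,050
Costs: 40% of $2,850,050 = $1,140,020
Award plus costs: $2,850,050 + $1,140,020 = $3,990,070
Cap at $4,707,700: $3,990,070 is within the cap, no reduction.

$3,990,070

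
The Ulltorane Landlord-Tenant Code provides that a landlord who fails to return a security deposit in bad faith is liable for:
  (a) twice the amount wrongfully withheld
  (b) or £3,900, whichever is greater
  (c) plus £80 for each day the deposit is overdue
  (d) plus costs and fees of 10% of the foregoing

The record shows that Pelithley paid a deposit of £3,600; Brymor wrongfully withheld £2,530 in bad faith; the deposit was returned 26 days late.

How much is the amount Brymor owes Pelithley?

£7,854

Doubled: 2 × £2,530 = £5,060
Minimum £3,900: £5,060 meets the minimum, no increase.
Late-return penalty: 26 × £80 = £2,080
Damages plus late penalty: £5,060 + £2,080 = £7,140
Costs and fees: 10% of £7,140 = £714
Total recovery: £7,140 + £714 = £7,854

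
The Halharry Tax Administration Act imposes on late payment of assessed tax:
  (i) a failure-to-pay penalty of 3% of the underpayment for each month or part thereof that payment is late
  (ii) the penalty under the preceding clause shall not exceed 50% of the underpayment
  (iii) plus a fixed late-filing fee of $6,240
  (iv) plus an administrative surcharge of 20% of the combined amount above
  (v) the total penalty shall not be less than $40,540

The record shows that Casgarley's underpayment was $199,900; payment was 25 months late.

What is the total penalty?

Penalty: $127,428

Accrued rate: 3% × 25 = 75%, capped at 50% → 50%
Failure-to-pay penalty: 50% of $199,900 = $99,950
Penalty before surcharge: $99,950 + $6,240 = $106,190
Administrative surcharge: 20% of $106,190 = $21,238
Total penalty: $106,190 + $21,238 = $127,428
Minimum $40,540: $127,428 meets the minimum, no increase.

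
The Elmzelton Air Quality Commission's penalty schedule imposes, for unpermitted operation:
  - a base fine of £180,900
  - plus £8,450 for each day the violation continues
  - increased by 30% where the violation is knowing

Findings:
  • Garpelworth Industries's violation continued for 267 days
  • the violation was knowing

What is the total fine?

Civil penalty: £3,168,165

Per-day component: 267 × £8,450 = £2,256,150
Base plus per-day: £180,900 + £2,256,150 = £2,437,050
Enhancement: 30% of £2,437,050 = £731,115
Enhanced fine: £2,437,050 + £731,115 = £3,168,165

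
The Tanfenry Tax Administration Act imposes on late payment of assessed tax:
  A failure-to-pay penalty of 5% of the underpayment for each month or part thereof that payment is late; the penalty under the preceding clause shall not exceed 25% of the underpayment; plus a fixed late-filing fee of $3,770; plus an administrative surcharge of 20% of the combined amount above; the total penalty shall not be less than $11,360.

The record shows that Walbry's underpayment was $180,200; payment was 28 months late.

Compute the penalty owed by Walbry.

Accrued rate: 5% × 28 = 140%, capped at 25% → 25%
Failure-to-pay penalty: 25% of $180,200 = $45,050
Penalty before surcharge: $45,050 + $3,770 = $48,820
Administrative surcharge: 20% of $48,820 = $9,764
Total penalty: $48,820 + $9,764 = $58,584
Minimum $11,360: $58,584 meets the minimum, no increase.

$58,584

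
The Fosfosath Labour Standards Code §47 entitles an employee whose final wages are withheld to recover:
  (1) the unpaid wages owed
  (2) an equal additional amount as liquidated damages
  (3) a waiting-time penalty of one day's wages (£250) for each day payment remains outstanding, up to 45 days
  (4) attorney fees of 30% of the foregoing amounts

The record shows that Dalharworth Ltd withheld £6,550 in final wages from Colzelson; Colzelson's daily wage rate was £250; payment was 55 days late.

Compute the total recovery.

Liquidated damages (equal amount): £6,550
Penalty days: min(55, 45) = 45
Waiting-time penalty: 45 × £250 = £11,250
Subtotal: £6,550 + £6,550 + £11,250 = £24,350
Attorney fees: 30% of £24,350 = £7,305
Total award: £24,350 + £7,305 = £31,655

£31,655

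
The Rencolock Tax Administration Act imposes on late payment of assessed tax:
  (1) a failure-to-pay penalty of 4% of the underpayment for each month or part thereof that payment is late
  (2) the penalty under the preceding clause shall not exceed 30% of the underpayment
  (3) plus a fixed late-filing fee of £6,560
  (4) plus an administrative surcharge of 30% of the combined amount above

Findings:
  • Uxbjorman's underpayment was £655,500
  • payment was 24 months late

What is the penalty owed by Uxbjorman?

Accrued rate: 4% × 24 = 96%, capped at 30% → 30%
Failure-to-pay penalty: 30% of £655,500 = £196,650
Penalty before surcharge: £196,650 + £6,560 = £203,210
Administrative surcharge: 30% of £203,210 = £60,963
Total penalty: £203,210 + £60,963 = £264,173

£264,173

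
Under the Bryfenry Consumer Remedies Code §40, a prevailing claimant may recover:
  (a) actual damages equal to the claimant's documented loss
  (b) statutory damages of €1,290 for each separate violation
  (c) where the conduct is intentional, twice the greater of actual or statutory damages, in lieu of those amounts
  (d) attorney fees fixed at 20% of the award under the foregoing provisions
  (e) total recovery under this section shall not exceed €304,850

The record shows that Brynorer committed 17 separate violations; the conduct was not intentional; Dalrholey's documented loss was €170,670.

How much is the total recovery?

Statutory damages: 17 × €1,290 = €21,930
Conduct not intentional: the in-lieu enhancement does not apply.
Actual plus statutory damages: €170,670 + €21,930 = €192,600
Attorney fees: 20% of €192,600 = €38,520
Total before cap: €192,600 + €38,520 = €231,120
Cap at €304,850: €231,120 is within the cap, no reduction.

€231,120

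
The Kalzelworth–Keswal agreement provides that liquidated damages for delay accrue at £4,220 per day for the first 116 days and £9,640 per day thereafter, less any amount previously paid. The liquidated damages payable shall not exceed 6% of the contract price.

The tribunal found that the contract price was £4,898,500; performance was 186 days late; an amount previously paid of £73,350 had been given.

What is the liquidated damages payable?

First 116 days: 116 × £4,220 = £489,520
Remaining days: (186 − 116) × £9,640 = £674,800
Accrued per-day damages: £489,520 + £674,800 = £1,164,320
Less amount previously paid: £1,164,320 − £73,350 = £1,090,970
Cap: 6% of £4,898,500 = £293,910
Cap at £293,910: £1,090,970 exceeds the cap → £293,910

£293,910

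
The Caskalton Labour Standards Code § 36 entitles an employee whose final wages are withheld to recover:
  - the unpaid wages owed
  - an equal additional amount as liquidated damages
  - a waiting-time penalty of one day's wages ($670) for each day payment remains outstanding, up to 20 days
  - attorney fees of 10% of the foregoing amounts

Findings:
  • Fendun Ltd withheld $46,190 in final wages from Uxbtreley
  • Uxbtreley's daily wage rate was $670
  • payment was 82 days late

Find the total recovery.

Liquidated damages (equal amount): $46,190
Penalty days: min(82, 20) = 20
Waiting-time penalty: 20 × $670 = $13,400
Subtotal: $46,190 + $46,190 + $13,400 = $105,780
Attorney fees: 10% of $105,780 = $10,578
Total award: $105,780 + $10,578 = $116,358

$116,358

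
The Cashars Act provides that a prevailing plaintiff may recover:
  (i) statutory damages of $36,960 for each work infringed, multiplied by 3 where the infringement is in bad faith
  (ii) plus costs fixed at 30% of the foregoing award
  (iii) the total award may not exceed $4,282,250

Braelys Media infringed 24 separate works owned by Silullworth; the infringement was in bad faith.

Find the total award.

Statutory damages: 24 × $36,960 = $887,040
Trebled: 3 × $887,040 = $2,661,120
Costs: 30% of $2,661,120 = $798,336
Award plus costs: $2,661,120 + $798,336 = $3,459,456
Cap at $4,282,250: $3,459,456 is within the cap, no reduction.

$3,459,456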